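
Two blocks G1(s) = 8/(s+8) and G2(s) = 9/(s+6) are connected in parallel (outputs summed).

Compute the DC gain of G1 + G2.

Parallel: G_eq = G1 + G2. DC gain = G1(0) + G2(0) = 8/8 + 9/6 = 1 + 1.5 = 2.5.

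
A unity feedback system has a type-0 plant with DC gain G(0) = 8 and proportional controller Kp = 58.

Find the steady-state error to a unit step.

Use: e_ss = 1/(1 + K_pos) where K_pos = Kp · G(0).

K_pos = Kp · G(0) = 58 × 8 = 464. e_ss = 1/(1 + 464) = 0.0022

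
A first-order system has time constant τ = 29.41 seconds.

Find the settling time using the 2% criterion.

For first-order system, 2% settling time ≈ 4τ = 4 × 29.41 = 117.64 s.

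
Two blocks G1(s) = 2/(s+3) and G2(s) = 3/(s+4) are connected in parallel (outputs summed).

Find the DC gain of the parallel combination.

Parallel: G_eq = G1 + G2. DC gain = G1(0) + G2(0) = 2/3 + 3/4 = 0.6667 + 0.75 = 1.4167.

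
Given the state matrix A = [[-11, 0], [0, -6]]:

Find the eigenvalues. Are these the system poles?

For diagonal matrix, eigenvalues are diagonal entries: λ₁ = -11, λ₂ = -6. Eigenvalues of A = system poles.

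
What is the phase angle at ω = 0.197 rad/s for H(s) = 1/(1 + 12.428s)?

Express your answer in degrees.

Phase = -arctan(ωτ) = -arctan(0.197 × 12.428) = -67.8°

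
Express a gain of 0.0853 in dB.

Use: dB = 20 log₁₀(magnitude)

dB = 20 log₁₀(0.0853) = -21.4 dB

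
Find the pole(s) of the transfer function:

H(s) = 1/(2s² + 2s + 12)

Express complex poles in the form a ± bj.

Discriminant = 2² - 4×2×12 = 4 - 96 = -92 < 0, so the poles are a complex conjugate pair s = (-2 ± j√92)/(2×2). Real part = -2/(2×2) = -2/4 = -0.5; imaginary part = ±√92/(2×2) ≈ 2.3979. Poles: s = -0.5 ± 2.3979j.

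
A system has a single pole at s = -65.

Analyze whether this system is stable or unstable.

Pole at s = -65 is in the left half-plane. Stable.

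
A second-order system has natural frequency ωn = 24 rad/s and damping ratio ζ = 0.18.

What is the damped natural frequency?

ωd = ωn√(1 - ζ²) = 24√(1 - 0.18²) = 23.61 rad/s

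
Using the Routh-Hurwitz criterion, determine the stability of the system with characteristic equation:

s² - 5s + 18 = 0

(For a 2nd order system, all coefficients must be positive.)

Coefficients: 1, -5, 18. b=-5 not positive, so system is unstable.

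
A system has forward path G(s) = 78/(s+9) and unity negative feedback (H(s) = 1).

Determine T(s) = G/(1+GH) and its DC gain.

T(s) = G/(1+GH) = [78/(s+9)] / [1 + 78/(s+9)] = 78/(s+9+78) = 78/(s+87). DC gain = 78/87 = 0.8966.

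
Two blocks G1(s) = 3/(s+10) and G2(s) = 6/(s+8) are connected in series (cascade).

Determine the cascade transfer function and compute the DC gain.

Series: multiply transfer functions. G_eq = 3/(s+10) × 6/(s+8) = 18/((s+10)(s+8)). DC gain = 18/(10×8) = 0.225.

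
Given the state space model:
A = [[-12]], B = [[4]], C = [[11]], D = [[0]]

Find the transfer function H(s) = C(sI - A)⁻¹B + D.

(sI - A)⁻¹ = 1/(s + 12). H(s) = 11 × 4/(s + 12) + 0 = 44/(s + 12).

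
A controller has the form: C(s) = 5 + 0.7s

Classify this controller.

This is a Proportional-Derivative (PD) controller.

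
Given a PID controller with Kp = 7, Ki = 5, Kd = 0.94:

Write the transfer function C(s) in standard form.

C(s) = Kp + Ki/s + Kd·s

Substituting values: C(s) = 7 + 5/s + 0.94s = (0.94s² + 7s + 5)/s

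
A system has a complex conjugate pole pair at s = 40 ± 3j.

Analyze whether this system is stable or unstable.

Real part of poles is 40 (> 0, right half-plane). Unstable.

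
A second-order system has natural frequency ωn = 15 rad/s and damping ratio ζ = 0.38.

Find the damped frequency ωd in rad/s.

ωd = ωn√(1 - ζ²) = 15√(1 - 0.38²) = 13.87 rad/s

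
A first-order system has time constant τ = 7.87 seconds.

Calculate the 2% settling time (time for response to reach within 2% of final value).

For first-order system, 2% settling time ≈ 4τ = 4 × 7.87 = 31.48 s.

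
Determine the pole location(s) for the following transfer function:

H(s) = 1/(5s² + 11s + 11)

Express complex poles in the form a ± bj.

Discriminant = 11² - 4×5×11 = 121 - 220 = -99 < 0, so the poles are a complex conjugate pair s = (-11 ± j√99)/(2×5). Real part = -11/(2×5) = -11/10 = -1.1; imaginary part = ±√99/(2×5) ≈ 0.9950. Poles: s = -1.1 ± 0.9950j.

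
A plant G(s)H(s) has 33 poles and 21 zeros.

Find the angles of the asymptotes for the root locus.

n - m = 33 - 21 = 12. Angles: θk = (2k + 1)·180°/12 = 15°, 45°, 75°, 105°, 135°, 165°, 195°, 225°, 255°, 285°, 315°, 345°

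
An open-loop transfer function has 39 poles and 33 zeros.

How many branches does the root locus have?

Root locus has n branches where n = number of poles = 39.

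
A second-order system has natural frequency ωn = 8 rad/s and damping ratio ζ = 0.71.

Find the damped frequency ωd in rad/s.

ωd = ωn√(1 - ζ²) = 8√(1 - 0.71²) = 5.63 rad/s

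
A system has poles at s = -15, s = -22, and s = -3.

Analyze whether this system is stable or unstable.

All poles are in the left half-plane. System is stable.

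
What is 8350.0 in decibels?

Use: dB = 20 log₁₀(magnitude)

dB = 20 log₁₀(8350.0) = 78.4 dB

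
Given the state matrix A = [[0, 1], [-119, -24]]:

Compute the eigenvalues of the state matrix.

det(A - λI) = λ² - (-24)λ + 119 = (λ - (-7))(λ - (-17)). Eigenvalues: -7, -17.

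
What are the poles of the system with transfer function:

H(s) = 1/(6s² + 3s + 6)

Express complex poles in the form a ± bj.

Discriminant = 3² - 4×6×6 = 9 - 144 = -135 < 0, so the poles are a complex conjugate pair s = (-3 ± j√135)/(2×6). Real part = -3/(2×6) = -3/12 = -0.25; imaginary part = ±√135/(2×6) ≈ 0.9682. Poles: s = -0.25 ± 0.9682j.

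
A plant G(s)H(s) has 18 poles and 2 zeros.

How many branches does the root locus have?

Root locus has n branches where n = number of poles = 18.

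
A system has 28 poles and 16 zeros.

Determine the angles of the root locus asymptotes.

n - m = 28 - 16 = 12. Angles: θk = (2k + 1)·180°/12 = 15°, 45°, 75°, 105°, 135°, 165°, 195°, 225°, 255°, 285°, 315°, 345°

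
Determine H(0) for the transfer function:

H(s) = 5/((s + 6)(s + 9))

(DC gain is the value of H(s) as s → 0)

DC gain = H(0) = 5/(6 × 9) = 5/54 = 0.0926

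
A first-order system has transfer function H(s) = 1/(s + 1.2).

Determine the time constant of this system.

For H(s) = 1/(s + 1/τ), the pole is at -1/τ = -1.2, so τ = 1/1.2 = 0.8333 s.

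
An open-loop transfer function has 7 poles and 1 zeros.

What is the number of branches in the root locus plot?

Root locus has n branches where n = number of poles = 7.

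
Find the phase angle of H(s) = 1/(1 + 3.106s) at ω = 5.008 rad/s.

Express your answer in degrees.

Phase = -arctan(ωτ) = -arctan(5.008 × 3.106) = -86.3°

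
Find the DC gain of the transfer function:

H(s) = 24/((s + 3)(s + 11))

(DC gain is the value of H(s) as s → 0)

DC gain = H(0) = 24/(3 × 11) = 24/33 = 0.7273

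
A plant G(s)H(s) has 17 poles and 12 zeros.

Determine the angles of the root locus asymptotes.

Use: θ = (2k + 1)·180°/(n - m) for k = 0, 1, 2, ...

n - m = 17 - 12 = 5. Angles: θk = (2k + 1)·180°/5 = 36°, 108°, 180°, 252°, 324°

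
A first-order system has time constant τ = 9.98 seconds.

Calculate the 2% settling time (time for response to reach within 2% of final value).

For first-order system, 2% settling time ≈ 4τ = 4 × 9.98 = 39.92 s.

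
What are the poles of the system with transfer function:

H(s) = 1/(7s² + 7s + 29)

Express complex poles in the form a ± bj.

Discriminant = 7² - 4×7×29 = 49 - 812 = -763 < 0, so the poles are a complex conjugate pair s = (-7 ± j√763)/(2×7). Real part = -7/(2×7) = -7/14 = -0.5; imaginary part = ±√763/(2×7) ≈ 1.9730. Poles: s = -0.5 ± 1.9730j.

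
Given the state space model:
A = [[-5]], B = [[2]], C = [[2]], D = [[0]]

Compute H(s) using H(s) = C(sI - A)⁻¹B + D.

(sI - A)⁻¹ = 1/(s + 5). H(s) = 2 × 2/(s + 5) + 0 = 4/(s + 5).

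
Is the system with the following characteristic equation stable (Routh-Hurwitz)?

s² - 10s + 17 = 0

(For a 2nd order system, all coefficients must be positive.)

Coefficients: 1, -10, 17. b=-10 not positive, so system is unstable.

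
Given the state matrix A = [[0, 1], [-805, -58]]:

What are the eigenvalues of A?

det(A - λI) = λ² - (-58)λ + 805 = (λ - (-35))(λ - (-23)). Eigenvalues: -35, -23.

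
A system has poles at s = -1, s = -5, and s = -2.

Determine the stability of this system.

All poles are in the left half-plane. System is stable.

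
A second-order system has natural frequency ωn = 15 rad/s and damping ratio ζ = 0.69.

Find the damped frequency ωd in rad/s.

ωd = ωn√(1 - ζ²) = 15√(1 - 0.69²) = 10.86 rad/s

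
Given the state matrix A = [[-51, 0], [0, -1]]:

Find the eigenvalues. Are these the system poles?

For diagonal matrix, eigenvalues are diagonal entries: λ₁ = -51, λ₂ = -1. Eigenvalues of A = system poles.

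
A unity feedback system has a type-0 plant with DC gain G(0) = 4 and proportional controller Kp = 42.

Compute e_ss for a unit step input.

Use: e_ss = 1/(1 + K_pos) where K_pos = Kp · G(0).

K_pos = Kp · G(0) = 42 × 4 = 168. e_ss = 1/(1 + 168) = 0.0059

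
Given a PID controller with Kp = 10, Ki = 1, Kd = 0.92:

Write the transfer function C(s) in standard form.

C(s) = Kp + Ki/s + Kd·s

Substituting values: C(s) = 10 + 1/s + 0.92s = (0.92s² + 10s + 1)/s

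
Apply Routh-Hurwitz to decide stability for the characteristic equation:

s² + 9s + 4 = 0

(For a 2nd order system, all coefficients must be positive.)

Coefficients: 1, 9, 4. All positive, so system is stable.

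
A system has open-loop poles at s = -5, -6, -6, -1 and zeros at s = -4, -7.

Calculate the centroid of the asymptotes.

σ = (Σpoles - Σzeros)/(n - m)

σ = (Σpoles - Σzeros)/(n - m) = (-18 - (-11))/(4 - 2) = -7/2 = -3.5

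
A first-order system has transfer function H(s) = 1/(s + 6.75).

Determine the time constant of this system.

For H(s) = 1/(s + 1/τ), the pole is at -1/τ = -6.75, so τ = 1/6.75 = 0.1481 s.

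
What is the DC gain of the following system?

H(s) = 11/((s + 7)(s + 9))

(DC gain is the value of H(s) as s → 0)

DC gain = H(0) = 11/(7 × 9) = 11/63 = 0.1746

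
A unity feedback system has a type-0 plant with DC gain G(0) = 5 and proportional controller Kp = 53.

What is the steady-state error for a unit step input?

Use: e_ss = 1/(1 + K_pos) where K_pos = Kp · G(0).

K_pos = Kp · G(0) = 53 × 5 = 265. e_ss = 1/(1 + 265) = 0.0038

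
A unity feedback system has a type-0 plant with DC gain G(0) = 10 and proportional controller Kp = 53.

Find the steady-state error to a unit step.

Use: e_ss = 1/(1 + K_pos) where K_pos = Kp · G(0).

K_pos = Kp · G(0) = 53 × 10 = 530. e_ss = 1/(1 + 530) = 0.0019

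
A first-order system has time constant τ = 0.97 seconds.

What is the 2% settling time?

For first-order system, 2% settling time ≈ 4τ = 4 × 0.97 = 3.88 s.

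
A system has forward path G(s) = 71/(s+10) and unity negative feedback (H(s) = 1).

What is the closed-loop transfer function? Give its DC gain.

T(s) = G/(1+GH) = [71/(s+10)] / [1 + 71/(s+10)] = 71/(s+10+71) = 71/(s+81). DC gain = 71/81 = 0.8765.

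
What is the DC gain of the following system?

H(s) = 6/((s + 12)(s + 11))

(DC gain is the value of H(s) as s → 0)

DC gain = H(0) = 6/(12 × 11) = 6/132 = 0.0455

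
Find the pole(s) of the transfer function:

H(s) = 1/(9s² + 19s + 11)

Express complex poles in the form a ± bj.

Discriminant = 19² - 4×9×11 = 361 - 396 = -35 < 0, so the poles are a complex conjugate pair s = (-19 ± j√35)/(2×9). Real part = -19/(2×9) = -19/18 ≈ -1.0556; imaginary part = ±√35/(2×9) ≈ 0.3287. Poles: s = -1.0556 ± 0.3287j.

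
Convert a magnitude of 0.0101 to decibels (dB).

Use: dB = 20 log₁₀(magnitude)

dB = 20 log₁₀(0.0101) = -39.9 dB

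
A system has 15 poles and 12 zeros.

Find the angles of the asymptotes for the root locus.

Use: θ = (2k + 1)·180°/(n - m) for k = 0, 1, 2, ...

n - m = 15 - 12 = 3. Angles: θk = (2k + 1)·180°/3 = 60°, 180°, 300°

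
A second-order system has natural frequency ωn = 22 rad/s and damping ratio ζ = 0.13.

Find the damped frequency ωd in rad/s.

ωd = ωn√(1 - ζ²) = 22√(1 - 0.13²) = 21.81 rad/s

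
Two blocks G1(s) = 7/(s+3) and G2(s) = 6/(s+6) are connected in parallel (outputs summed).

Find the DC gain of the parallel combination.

Parallel: G_eq = G1 + G2. DC gain = G1(0) + G2(0) = 7/3 + 6/6 = 2.3333 + 1 = 3.3333.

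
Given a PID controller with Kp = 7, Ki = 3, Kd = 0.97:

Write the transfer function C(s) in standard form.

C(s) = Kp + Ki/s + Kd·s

Substituting values: C(s) = 7 + 3/s + 0.97s = (0.97s² + 7s + 3)/s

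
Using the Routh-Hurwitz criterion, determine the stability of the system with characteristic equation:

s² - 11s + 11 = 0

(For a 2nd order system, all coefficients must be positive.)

Coefficients: 1, -11, 11. b=-11 not positive, so system is unstable.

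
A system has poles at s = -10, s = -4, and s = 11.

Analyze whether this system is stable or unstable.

Pole(s) at s = 11 are not in the left half-plane. System is unstable.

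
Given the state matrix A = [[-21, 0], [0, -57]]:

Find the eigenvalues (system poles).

For diagonal matrix, eigenvalues are diagonal entries: λ₁ = -21, λ₂ = -57.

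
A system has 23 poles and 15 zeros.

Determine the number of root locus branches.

Root locus has n branches where n = number of poles = 23.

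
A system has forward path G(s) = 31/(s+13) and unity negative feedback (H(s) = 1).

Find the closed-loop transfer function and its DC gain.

T(s) = G/(1+GH) = [31/(s+13)] / [1 + 31/(s+13)] = 31/(s+13+31) = 31/(s+44). DC gain = 31/44 = 0.7045.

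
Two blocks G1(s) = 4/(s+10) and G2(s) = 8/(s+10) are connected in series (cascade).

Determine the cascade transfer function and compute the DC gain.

Series: multiply transfer functions. G_eq = 4/(s+10) × 8/(s+10) = 32/((s+10)(s+10)). DC gain = 32/(10×10) = 0.32.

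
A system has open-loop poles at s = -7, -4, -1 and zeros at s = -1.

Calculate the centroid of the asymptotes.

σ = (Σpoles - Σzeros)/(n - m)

σ = (Σpoles - Σzeros)/(n - m) = (-12 - (-1))/(3 - 1) = -11/2 = -5.5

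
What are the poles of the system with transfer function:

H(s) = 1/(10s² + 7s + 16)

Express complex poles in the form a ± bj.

Discriminant = 7² - 4×10×16 = 49 - 640 = -591 < 0, so the poles are a complex conjugate pair s = (-7 ± j√591)/(2×10). Real part = -7/(2×10) = -7/20 = -0.35; imaginary part = ±√591/(2×10) ≈ 1.2155. Poles: s = -0.35 ± 1.2155j.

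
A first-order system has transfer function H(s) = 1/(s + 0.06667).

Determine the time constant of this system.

For H(s) = 1/(s + 1/τ), the pole is at -1/τ = -0.06667, so τ = 1/0.06667 = 15 s.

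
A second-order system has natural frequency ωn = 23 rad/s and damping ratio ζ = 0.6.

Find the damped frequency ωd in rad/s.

ωd = ωn√(1 - ζ²) = 23√(1 - 0.6²) = 18.4 rad/s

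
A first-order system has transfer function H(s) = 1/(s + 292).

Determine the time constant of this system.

For H(s) = 1/(s + 1/τ), the pole is at -1/τ = -292, so τ = 1/292 = 0.0034 s.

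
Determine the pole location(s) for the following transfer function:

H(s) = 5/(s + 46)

Pole is where denominator = 0: s + 46 = 0, so s = -46.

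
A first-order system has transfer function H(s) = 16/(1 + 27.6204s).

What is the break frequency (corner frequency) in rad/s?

Corner frequency = 1/τ = 1/27.6204 = 0.036 rad/s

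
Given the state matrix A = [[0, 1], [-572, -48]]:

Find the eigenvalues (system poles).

det(A - λI) = λ² - (-48)λ + 572 = (λ - (-26))(λ - (-22)). Eigenvalues: -26, -22.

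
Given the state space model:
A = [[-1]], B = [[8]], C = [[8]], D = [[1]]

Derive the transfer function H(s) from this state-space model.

(sI - A)⁻¹ = 1/(s + 1). H(s) = 8×8/(s + 1) + 1 = (s + 65)/(s + 1).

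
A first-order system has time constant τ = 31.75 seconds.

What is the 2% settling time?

For first-order system, 2% settling time ≈ 4τ = 4 × 31.75 = 127.0 s.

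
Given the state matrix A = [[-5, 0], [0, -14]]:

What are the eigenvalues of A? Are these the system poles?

For diagonal matrix, eigenvalues are diagonal entries: λ₁ = -5, λ₂ = -14. Eigenvalues of A = system poles.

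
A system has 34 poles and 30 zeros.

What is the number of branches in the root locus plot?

Root locus has n branches where n = number of poles = 34.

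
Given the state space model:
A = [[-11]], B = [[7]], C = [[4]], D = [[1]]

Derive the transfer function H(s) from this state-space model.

(sI - A)⁻¹ = 1/(s + 11). H(s) = 4×7/(s + 11) + 1 = (s + 39)/(s + 11).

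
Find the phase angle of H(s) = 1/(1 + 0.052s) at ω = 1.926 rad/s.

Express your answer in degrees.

Phase = -arctan(ωτ) = -arctan(1.926 × 0.052) = -5.7°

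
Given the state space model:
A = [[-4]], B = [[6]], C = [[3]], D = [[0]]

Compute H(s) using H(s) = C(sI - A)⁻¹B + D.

(sI - A)⁻¹ = 1/(s + 4). H(s) = 3 × 6/(s + 4) + 0 = 18/(s + 4).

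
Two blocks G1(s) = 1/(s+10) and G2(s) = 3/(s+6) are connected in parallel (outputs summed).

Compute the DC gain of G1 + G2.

Parallel: G_eq = G1 + G2. DC gain = G1(0) + G2(0) = 1/10 + 3/6 = 0.1 + 0.5 = 0.6.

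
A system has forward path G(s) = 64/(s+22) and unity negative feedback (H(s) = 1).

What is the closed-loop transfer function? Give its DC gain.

T(s) = G/(1+GH) = [64/(s+22)] / [1 + 64/(s+22)] = 64/(s+22+64) = 64/(s+86). DC gain = 64/86 = 0.7442.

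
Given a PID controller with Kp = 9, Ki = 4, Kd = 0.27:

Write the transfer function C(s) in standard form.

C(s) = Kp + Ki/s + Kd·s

Substituting values: C(s) = 9 + 4/s + 0.27s = (0.27s² + 9s + 4)/s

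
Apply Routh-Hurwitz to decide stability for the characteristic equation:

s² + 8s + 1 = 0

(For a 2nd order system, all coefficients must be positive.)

Coefficients: 1, 8, 1. All positive, so system is stable.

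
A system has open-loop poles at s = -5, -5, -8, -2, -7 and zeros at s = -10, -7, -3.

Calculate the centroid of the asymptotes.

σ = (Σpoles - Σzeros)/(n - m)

σ = (Σpoles - Σzeros)/(n - m) = (-27 - (-20))/(5 - 3) = -7/2 = -3.5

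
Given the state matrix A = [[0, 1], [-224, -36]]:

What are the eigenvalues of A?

det(A - λI) = λ² - (-36)λ + 224 = (λ - (-28))(λ - (-8)). Eigenvalues: -28, -8.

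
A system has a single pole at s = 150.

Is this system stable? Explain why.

Pole at s = 150 is in the right half-plane. Unstable.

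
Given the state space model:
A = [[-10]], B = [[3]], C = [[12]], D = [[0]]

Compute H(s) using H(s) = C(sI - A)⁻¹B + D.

(sI - A)⁻¹ = 1/(s + 10). H(s) = 12 × 3/(s + 10) + 0 = 36/(s + 10).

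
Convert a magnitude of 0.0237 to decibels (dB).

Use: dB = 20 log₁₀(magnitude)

dB = 20 log₁₀(0.0237) = -32.5 dB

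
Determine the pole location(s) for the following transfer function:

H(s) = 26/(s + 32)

Pole is where denominator = 0: s + 32 = 0, so s = -32.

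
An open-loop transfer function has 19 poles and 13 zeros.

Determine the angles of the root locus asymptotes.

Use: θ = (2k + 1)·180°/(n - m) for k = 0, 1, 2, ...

n - m = 19 - 13 = 6. Angles: θk = (2k + 1)·180°/6 = 30°, 90°, 150°, 210°, 270°, 330°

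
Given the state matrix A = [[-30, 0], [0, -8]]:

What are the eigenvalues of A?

For diagonal matrix, eigenvalues are diagonal entries: λ₁ = -30, λ₂ = -8.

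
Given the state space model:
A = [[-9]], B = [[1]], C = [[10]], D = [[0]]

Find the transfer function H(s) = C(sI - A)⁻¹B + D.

(sI - A)⁻¹ = 1/(s + 9). H(s) = 10 × 1/(s + 9) + 0 = 10/(s + 9).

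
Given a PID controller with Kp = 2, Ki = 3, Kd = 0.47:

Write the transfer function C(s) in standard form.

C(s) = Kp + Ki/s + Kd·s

Substituting values: C(s) = 2 + 3/s + 0.47s = (0.47s² + 2s + 3)/s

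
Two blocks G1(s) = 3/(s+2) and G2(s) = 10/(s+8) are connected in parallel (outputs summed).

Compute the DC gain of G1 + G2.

Parallel: G_eq = G1 + G2. DC gain = G1(0) + G2(0) = 3/2 + 10/8 = 1.5 + 1.25 = 2.75.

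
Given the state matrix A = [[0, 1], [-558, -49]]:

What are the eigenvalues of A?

det(A - λI) = λ² - (-49)λ + 558 = (λ - (-18))(λ - (-31)). Eigenvalues: -18, -31.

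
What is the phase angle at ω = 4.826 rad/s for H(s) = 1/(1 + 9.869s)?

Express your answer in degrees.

Phase = -arctan(ωτ) = -arctan(4.826 × 9.869) = -88.8°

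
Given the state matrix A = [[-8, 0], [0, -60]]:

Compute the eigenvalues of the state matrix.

For diagonal matrix, eigenvalues are diagonal entries: λ₁ = -8, λ₂ = -60.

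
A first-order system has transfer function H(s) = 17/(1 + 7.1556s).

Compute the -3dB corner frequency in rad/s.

Corner frequency = 1/τ = 1/7.1556 = 0.14 rad/s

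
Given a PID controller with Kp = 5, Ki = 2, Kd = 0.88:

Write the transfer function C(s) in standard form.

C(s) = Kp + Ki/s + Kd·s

Substituting values: C(s) = 5 + 2/s + 0.88s = (0.88s² + 5s + 2)/s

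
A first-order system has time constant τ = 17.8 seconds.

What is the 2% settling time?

For first-order system, 2% settling time ≈ 4τ = 4 × 17.8 = 71.2 s.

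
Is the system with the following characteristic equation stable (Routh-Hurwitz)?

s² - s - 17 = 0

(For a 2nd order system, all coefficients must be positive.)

Coefficients: 1, -1, -17. b=-1, c=-17 not positive, so system is unstable.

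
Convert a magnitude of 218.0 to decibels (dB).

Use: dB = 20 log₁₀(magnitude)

dB = 20 log₁₀(218.0) = 46.8 dB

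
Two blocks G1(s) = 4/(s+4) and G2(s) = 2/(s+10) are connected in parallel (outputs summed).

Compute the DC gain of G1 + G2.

Parallel: G_eq = G1 + G2. DC gain = G1(0) + G2(0) = 4/4 + 2/10 = 1 + 0.2 = 1.2.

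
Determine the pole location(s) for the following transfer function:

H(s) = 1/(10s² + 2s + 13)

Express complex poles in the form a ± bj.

Discriminant = 2² - 4×10×13 = 4 - 520 = -516 < 0, so the poles are a complex conjugate pair s = (-2 ± j√516)/(2×10). Real part = -2/(2×10) = -2/20 = -0.1; imaginary part = ±√516/(2×10) ≈ 1.1358. Poles: s = -0.1 ± 1.1358j.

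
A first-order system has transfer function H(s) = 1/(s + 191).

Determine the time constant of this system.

For H(s) = 1/(s + 1/τ), the pole is at -1/τ = -191, so τ = 1/191 = 0.0052 s.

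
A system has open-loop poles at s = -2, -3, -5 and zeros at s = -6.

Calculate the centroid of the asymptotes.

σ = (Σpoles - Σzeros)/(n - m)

σ = (Σpoles - Σzeros)/(n - m) = (-10 - (-6))/(3 - 1) = -4/2 = -2.0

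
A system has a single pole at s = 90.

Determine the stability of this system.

Pole at s = 90 is in the right half-plane. Unstable.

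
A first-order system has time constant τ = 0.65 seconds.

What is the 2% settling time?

For first-order system, 2% settling time ≈ 4τ = 4 × 0.65 = 2.6 s.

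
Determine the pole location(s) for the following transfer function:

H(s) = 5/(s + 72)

Pole is where denominator = 0: s + 72 = 0, so s = -72.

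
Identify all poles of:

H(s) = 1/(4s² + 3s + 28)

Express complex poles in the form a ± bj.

Discriminant = 3² - 4×4×28 = 9 - 448 = -439 < 0, so the poles are a complex conjugate pair s = (-3 ± j√439)/(2×4). Real part = -3/(2×4) = -3/8 = -0.375; imaginary part = ±√439/(2×4) ≈ 2.6190. Poles: s = -0.375 ± 2.6190j.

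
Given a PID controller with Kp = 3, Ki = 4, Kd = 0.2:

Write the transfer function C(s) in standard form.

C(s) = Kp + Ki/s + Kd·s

Substituting values: C(s) = 3 + 4/s + 0.2s = (0.2s² + 3s + 4)/s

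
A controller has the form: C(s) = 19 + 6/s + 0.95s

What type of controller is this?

This is a Proportional-Integral-Derivative (PID) controller.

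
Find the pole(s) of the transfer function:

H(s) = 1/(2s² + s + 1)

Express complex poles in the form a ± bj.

Discriminant = 1² - 4×2×1 = 1 - 8 = -7 < 0, so the poles are a complex conjugate pair s = (-1 ± j√7)/(2×2). Real part = -1/(2×2) = -1/4 = -0.25; imaginary part = ±√7/(2×2) ≈ 0.6614. Poles: s = -0.25 ± 0.6614j.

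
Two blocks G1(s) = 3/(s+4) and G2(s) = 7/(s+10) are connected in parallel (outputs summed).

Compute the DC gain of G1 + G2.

Parallel: G_eq = G1 + G2. DC gain = G1(0) + G2(0) = 3/4 + 7/10 = 0.75 + 0.7 = 1.45.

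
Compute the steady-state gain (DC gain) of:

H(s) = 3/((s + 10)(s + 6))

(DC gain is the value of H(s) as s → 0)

DC gain = H(0) = 3/(10 × 6) = 3/60 = 0.05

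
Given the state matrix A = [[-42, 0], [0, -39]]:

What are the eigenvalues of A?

For diagonal matrix, eigenvalues are diagonal entries: λ₁ = -42, λ₂ = -39.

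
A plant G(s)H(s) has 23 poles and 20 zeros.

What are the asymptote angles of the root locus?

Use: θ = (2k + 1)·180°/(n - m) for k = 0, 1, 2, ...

n - m = 23 - 20 = 3. Angles: θk = (2k + 1)·180°/3 = 60°, 180°, 300°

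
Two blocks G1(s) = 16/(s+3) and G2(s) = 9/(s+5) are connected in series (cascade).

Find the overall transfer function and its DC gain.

Series: multiply transfer functions. G_eq = 16/(s+3) × 9/(s+5) = 144/((s+3)(s+5)). DC gain = 144/(3×5) = 9.6.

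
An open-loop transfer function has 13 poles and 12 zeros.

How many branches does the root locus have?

Root locus has n branches where n = number of poles = 13.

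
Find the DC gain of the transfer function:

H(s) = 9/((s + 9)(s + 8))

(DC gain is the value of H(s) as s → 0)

DC gain = H(0) = 9/(9 × 8) = 9/72 = 0.125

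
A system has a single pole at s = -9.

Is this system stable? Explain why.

Pole at s = -9 is in the left half-plane. Stable.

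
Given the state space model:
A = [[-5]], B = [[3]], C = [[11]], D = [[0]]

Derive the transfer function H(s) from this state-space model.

(sI - A)⁻¹ = 1/(s + 5). H(s) = 11 × 3/(s + 5) + 0 = 33/(s + 5).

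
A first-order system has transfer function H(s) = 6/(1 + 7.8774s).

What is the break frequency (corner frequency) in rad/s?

Corner frequency = 1/τ = 1/7.8774 = 0.127 rad/s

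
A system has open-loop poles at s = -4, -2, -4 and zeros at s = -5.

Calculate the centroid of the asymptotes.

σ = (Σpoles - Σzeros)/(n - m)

σ = (Σpoles - Σzeros)/(n - m) = (-10 - (-5))/(3 - 1) = -5/2 = -2.5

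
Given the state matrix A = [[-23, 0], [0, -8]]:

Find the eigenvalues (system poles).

For diagonal matrix, eigenvalues are diagonal entries: λ₁ = -23, λ₂ = -8.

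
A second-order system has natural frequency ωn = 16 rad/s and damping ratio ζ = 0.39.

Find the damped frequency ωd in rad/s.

ωd = ωn√(1 - ζ²) = 16√(1 - 0.39²) = 14.73 rad/s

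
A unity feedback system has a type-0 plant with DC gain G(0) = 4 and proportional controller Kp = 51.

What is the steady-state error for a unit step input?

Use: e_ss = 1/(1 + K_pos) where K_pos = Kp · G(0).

K_pos = Kp · G(0) = 51 × 4 = 204. e_ss = 1/(1 + 204) = 0.0049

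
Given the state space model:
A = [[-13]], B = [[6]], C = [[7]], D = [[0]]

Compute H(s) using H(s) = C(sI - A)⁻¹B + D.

(sI - A)⁻¹ = 1/(s + 13). H(s) = 7 × 6/(s + 13) + 0 = 42/(s + 13).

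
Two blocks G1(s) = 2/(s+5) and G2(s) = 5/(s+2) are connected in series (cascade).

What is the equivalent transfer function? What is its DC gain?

Series: multiply transfer functions. G_eq = 2/(s+5) × 5/(s+2) = 10/((s+5)(s+2)). DC gain = 10/(5×2) = 1.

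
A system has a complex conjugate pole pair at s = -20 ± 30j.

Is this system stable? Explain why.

Real part of poles is -20 (< 0, left half-plane). Stable.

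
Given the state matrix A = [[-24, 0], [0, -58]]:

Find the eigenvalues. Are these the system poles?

For diagonal matrix, eigenvalues are diagonal entries: λ₁ = -24, λ₂ = -58. Eigenvalues of A = system poles.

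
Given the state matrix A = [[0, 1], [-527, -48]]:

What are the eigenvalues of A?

det(A - λI) = λ² - (-48)λ + 527 = (λ - (-17))(λ - (-31)). Eigenvalues: -17, -31.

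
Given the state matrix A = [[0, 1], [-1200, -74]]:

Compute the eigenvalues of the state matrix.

det(A - λI) = λ² - (-74)λ + 1200 = (λ - (-24))(λ - (-50)). Eigenvalues: -24, -50.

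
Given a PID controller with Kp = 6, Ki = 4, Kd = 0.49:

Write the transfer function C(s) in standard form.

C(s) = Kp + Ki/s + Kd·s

Substituting values: C(s) = 6 + 4/s + 0.49s = (0.49s² + 6s + 4)/s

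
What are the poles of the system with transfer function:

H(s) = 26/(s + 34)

Pole is where denominator = 0: s + 34 = 0, so s = -34.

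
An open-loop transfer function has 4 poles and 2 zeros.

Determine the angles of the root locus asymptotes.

n - m = 4 - 2 = 2. Angles: θk = (2k + 1)·180°/2 = 90°, 270°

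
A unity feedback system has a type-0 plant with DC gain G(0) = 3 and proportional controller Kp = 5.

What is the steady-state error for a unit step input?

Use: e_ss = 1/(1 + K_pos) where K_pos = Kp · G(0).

K_pos = Kp · G(0) = 5 × 3 = 15. e_ss = 1/(1 + 15) = 0.0625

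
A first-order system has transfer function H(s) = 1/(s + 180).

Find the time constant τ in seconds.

For H(s) = 1/(s + 1/τ), the pole is at -1/τ = -180, so τ = 1/180 = 0.0056 s.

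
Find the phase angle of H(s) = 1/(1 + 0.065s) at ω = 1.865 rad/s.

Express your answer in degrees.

Phase = -arctan(ωτ) = -arctan(1.865 × 0.065) = -6.9°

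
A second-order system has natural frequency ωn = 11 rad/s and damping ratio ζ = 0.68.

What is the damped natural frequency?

ωd = ωn√(1 - ζ²) = 11√(1 - 0.68²) = 8.07 rad/s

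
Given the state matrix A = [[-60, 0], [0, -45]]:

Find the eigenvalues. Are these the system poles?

For diagonal matrix, eigenvalues are diagonal entries: λ₁ = -60, λ₂ = -45. Eigenvalues of A = system poles.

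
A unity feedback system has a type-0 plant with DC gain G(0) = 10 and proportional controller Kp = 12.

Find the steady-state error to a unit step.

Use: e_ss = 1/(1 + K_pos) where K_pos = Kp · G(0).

K_pos = Kp · G(0) = 12 × 10 = 120. e_ss = 1/(1 + 120) = 0.0083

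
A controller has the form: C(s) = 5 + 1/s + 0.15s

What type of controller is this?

This is a Proportional-Integral-Derivative (PID) controller.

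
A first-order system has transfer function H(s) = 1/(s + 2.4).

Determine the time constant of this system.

For H(s) = 1/(s + 1/τ), the pole is at -1/τ = -2.4, so τ = 1/2.4 = 0.4167 s.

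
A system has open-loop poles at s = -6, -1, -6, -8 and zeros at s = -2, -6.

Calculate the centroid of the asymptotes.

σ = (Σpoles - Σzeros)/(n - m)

σ = (Σpoles - Σzeros)/(n - m) = (-21 - (-8))/(4 - 2) = -13/2 = -6.5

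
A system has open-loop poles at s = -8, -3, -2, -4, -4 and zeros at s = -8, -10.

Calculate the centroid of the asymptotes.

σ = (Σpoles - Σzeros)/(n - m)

σ = (Σpoles - Σzeros)/(n - m) = (-21 - (-18))/(5 - 2) = -3/3 = -1.0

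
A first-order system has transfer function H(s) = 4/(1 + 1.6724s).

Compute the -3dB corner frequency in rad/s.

Corner frequency = 1/τ = 1/1.6724 = 0.598 rad/s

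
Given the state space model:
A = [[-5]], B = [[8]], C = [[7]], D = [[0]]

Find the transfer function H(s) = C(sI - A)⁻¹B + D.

(sI - A)⁻¹ = 1/(s + 5). H(s) = 7 × 8/(s + 5) + 0 = 56/(s + 5).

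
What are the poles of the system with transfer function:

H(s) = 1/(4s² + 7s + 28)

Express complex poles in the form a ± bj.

Discriminant = 7² - 4×4×28 = 49 - 448 = -399 < 0, so the poles are a complex conjugate pair s = (-7 ± j√399)/(2×4). Real part = -7/(2×4) = -7/8 = -0.875; imaginary part = ±√399/(2×4) ≈ 2.4969. Poles: s = -0.875 ± 2.4969j.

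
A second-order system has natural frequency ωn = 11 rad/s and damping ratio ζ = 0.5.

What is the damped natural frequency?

ωd = ωn√(1 - ζ²) = 11√(1 - 0.5²) = 9.53 rad/s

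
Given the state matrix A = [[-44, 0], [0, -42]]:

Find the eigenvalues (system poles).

For diagonal matrix, eigenvalues are diagonal entries: λ₁ = -44, λ₂ = -42.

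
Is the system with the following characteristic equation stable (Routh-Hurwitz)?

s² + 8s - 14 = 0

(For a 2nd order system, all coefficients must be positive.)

Coefficients: 1, 8, -14. c=-14 not positive, so system is unstable.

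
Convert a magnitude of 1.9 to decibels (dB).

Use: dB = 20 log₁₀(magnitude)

dB = 20 log₁₀(1.9) = 5.6 dB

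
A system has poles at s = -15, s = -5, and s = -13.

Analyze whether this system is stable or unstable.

All poles are in the left half-plane. System is stable.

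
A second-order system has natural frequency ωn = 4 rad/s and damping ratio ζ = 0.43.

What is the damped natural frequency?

ωd = ωn√(1 - ζ²) = 4√(1 - 0.43²) = 3.61 rad/s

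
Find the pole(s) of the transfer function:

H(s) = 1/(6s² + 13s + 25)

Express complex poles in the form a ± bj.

Discriminant = 13² - 4×6×25 = 169 - 600 = -431 < 0, so the poles are a complex conjugate pair s = (-13 ± j√431)/(2×6). Real part = -13/(2×6) = -13/12 ≈ -1.0833; imaginary part = ±√431/(2×6) ≈ 1.7300. Poles: s = -1.0833 ± 1.7300j.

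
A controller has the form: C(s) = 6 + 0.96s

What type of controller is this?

This is a Proportional-Derivative (PD) controller.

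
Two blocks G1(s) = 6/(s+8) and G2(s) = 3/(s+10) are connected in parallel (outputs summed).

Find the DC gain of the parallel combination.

Parallel: G_eq = G1 + G2. DC gain = G1(0) + G2(0) = 6/8 + 3/10 = 0.75 + 0.3 = 1.05.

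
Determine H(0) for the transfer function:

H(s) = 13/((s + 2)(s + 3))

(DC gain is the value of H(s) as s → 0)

DC gain = H(0) = 13/(2 × 3) = 13/6 = 2.1667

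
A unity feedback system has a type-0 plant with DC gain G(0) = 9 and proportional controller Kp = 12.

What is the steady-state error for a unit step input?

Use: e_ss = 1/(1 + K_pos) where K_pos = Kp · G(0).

K_pos = Kp · G(0) = 12 × 9 = 108. e_ss = 1/(1 + 108) = 0.0092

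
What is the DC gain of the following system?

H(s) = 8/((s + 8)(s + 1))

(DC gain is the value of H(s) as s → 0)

DC gain = H(0) = 8/(8 × 1) = 8/8 = 1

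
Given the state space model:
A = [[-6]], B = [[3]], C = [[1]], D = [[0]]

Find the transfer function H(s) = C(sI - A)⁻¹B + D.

(sI - A)⁻¹ = 1/(s + 6). H(s) = 1 × 3/(s + 6) + 0 = 3/(s + 6).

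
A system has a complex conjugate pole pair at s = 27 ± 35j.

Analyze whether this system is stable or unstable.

Real part of poles is 27 (> 0, right half-plane). Unstable.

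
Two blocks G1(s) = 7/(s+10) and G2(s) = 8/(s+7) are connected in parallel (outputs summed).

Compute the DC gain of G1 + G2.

Parallel: G_eq = G1 + G2. DC gain = G1(0) + G2(0) = 7/10 + 8/7 = 0.7 + 1.1429 = 1.8429.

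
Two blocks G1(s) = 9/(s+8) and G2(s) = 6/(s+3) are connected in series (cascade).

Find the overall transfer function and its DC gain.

Series: multiply transfer functions. G_eq = 9/(s+8) × 6/(s+3) = 54/((s+8)(s+3)). DC gain = 54/(8×3) = 2.25.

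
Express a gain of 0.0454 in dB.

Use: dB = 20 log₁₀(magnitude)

dB = 20 log₁₀(0.0454) = -26.9 dB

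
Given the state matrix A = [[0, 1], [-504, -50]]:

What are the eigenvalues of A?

det(A - λI) = λ² - (-50)λ + 504 = (λ - (-14))(λ - (-36)). Eigenvalues: -14, -36.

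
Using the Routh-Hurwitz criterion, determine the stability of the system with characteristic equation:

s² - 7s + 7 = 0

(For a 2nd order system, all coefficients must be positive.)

Coefficients: 1, -7, 7. b=-7 not positive, so system is unstable.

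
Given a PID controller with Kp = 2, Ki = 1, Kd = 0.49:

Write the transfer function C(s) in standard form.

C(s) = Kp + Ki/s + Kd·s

Substituting values: C(s) = 2 + 1/s + 0.49s = (0.49s² + 2s + 1)/s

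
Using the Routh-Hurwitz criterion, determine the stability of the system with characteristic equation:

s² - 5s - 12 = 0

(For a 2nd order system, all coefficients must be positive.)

Coefficients: 1, -5, -12. b=-5, c=-12 not positive, so system is unstable.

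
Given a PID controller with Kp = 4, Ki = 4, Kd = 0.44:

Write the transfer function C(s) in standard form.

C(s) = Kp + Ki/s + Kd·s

Substituting values: C(s) = 4 + 4/s + 0.44s = (0.44s² + 4s + 4)/s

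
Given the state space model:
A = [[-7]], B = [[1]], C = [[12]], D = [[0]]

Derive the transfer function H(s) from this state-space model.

(sI - A)⁻¹ = 1/(s + 7). H(s) = 12 × 1/(s + 7) + 0 = 12/(s + 7).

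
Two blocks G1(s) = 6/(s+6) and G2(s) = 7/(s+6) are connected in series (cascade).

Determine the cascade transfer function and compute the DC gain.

Series: multiply transfer functions. G_eq = 6/(s+6) × 7/(s+6) = 42/((s+6)(s+6)). DC gain = 42/(6×6) = 1.1667.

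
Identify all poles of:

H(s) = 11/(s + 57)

Pole is where denominator = 0: s + 57 = 0, so s = -57.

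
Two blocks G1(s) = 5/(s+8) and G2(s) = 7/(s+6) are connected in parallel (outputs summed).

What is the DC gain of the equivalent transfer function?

Parallel: G_eq = G1 + G2. DC gain = G1(0) + G2(0) = 5/8 + 7/6 = 0.625 + 1.1667 = 1.7917.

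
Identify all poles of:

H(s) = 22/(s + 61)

Pole is where denominator = 0: s + 61 = 0, so s = -61.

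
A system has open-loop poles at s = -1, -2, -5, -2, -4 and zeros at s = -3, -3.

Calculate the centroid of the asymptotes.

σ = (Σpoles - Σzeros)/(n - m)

σ = (Σpoles - Σzeros)/(n - m) = (-14 - (-6))/(5 - 2) = -8/3 = -2.67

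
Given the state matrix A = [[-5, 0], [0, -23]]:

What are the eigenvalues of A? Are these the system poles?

For diagonal matrix, eigenvalues are diagonal entries: λ₁ = -5, λ₂ = -23. Eigenvalues of A = system poles.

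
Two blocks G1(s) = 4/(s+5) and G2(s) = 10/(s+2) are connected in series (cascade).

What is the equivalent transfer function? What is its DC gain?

Series: multiply transfer functions. G_eq = 4/(s+5) × 10/(s+2) = 40/((s+5)(s+2)). DC gain = 40/(5×2) = 4.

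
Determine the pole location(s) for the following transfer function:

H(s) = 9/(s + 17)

Pole is where denominator = 0: s + 17 = 0, so s = -17.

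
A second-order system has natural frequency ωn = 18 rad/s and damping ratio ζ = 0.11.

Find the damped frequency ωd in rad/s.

ωd = ωn√(1 - ζ²) = 18√(1 - 0.11²) = 17.89 rad/s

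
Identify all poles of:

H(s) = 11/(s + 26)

Pole is where denominator = 0: s + 26 = 0, so s = -26.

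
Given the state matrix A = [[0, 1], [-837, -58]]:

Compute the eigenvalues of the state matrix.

det(A - λI) = λ² - (-58)λ + 837 = (λ - (-31))(λ - (-27)). Eigenvalues: -31, -27.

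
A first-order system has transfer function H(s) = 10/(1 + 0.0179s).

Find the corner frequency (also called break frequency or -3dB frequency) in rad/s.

Corner frequency = 1/τ = 1/0.0179 = 55.866 rad/s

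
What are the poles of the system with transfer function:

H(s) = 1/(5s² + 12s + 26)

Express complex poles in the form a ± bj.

Discriminant = 12² - 4×5×26 = 144 - 520 = -376 < 0, so the poles are a complex conjugate pair s = (-12 ± j√376)/(2×5). Real part = -12/(2×5) = -12/10 = -1.2; imaginary part = ±√376/(2×5) ≈ 1.9391. Poles: s = -1.2 ± 1.9391j.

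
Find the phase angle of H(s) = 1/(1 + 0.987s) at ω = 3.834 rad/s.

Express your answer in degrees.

Phase = -arctan(ωτ) = -arctan(3.834 × 0.987) = -75.2°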